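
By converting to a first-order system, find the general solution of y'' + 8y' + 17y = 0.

y(t) = C_1e^(-4t)cos(t) + C_2e^(-4t)sin(t)

Let x_1 = y, x_2 = y'. Then x_1' = x_2 and x_2' = -17x_1 - 8x_2.
A = [[0,1],[-17,-8]]; det(A-λI) = λ^2 + 8λ + 17.
Eigenvalues λ = -4 ± i.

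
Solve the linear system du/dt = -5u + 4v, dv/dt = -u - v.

u(t) = -2K_1e^(-3t) - 2K_2te^(-3t) - K_2e^(-3t), v(t) = -K_1e^(-3t) - K_2te^(-3t) - K_2e^(-3t)

Coefficient matrix A = [[-5, 4], [-1, -1]].
Characteristic polynomial det(A - λI) = λ^2 + 6λ + 9 = 0.
Single eigenvalue λ = -3 with algebraic multiplicity 2.
Eigenvector v = (-2,-1); generalized eigenvector w with (A-λI)w=v is (-1,-1).
General solution: e^(-3t)[K_1·v + K_2·(t·v + w)].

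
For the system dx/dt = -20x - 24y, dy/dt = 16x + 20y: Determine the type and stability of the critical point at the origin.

A = [[-20,-24],[16,20]]; det(A-λI) = λ^2 - 16.
λ = 4, -4: opposite signs.

saddle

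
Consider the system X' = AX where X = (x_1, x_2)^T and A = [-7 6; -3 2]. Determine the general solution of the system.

Coefficient matrix A = [[-7, 6], [-3, 2]].
Characteristic polynomial det(A - λI) = λ^2 + 5λ + 4 = 0.
Eigenvalues λ = -4, -1.
For λ=-4: (A-λI) row 1 is [-3, 6], so an eigenvector is (2, 1).
For λ=-1: (A-λI) row 1 is [-6, 6], so an eigenvector is (-1, -1).
General solution: c_1e^(-4t)(2,1) + c_2e^(-t)(-1,-1).

x_1(t) = 2c_1e^(-4t) - c_2e^(-t), x_2(t) = c_1e^(-4t) - c_2e^(-t)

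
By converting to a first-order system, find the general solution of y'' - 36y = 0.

y(t) = C_1e^(6t) + C_2e^(-6t)

Let x_1 = y, x_2 = y'. Then x_1' = x_2 and x_2' = 36x_1.
A = [[0,1],[36,0]]; det(A-λI) = λ^2 - 36.
Eigenvalues λ = 6, -6 with eigenvectors (1,6), (1,-6).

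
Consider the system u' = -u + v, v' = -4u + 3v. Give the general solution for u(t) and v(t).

Coefficient matrix A = [[-1, 1], [-4, 3]].
Characteristic polynomial det(A - λI) = λ^2 - 2λ + 1 = 0.
Single eigenvalue λ = 1 with algebraic multiplicity 2.
Eigenvector v = (-1,-2); generalized eigenvector w with (A-λI)w=v is (2,3).
General solution: e^(t)[K_1·v + K_2·(t·v + w)].

u(t) = -K_1e^(t) - K_2te^(t) + 2K_2e^(t), v(t) = -2K_1e^(t) - 2K_2te^(t) + 3K_2e^(t)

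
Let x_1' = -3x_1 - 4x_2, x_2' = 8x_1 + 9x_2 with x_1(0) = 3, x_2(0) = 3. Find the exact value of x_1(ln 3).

-1431

A = [[-3,-4],[8,9]]; eigenvalues λ = 1, 5.
Eigenvectors: (1,-1) for λ=1, (-1,2) for λ=5.
From the initial condition, c_1 = 9, c_2 = 6.
x_1(ln 3) = (9)(3^1)(1) + (6)(3^5)(-1) = -1431.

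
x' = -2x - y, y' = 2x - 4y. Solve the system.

x(t) = -K_1e^(-3t)sin(t) + K_2e^(-3t)cos(t), y(t) = -K_1e^(-3t)sin(t) + K_1e^(-3t)cos(t) + K_2e^(-3t)sin(t) + K_2e^(-3t)cos(t)

Coefficient matrix A = [[-2, -1], [2, -4]].
Characteristic polynomial det(A - λI) = λ^2 + 6λ + 10 = 0.
Eigenvalues λ = -3 ± i (complex conjugate pair).
For λ=-3+i: an eigenvector is (0,1) - i(-1,-1) = (0 + i, 1 + i).
A real fundamental pair from Re and Im of e^((-3+i)t)v: X_1 = e^(-3t)(cos(t)·(0,1) + sin(t)·(-1,-1)), X_2 = e^(-3t)(sin(t)·(0,1) - cos(t)·(-1,-1)).
General solution: K_1X_1 + K_2X_2.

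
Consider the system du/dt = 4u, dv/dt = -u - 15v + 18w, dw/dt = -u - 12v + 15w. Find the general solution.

Coefficient matrix A = [[4, 0, 0], [-1, -15, 18], [-1, -12, 15]].
det(A - λI) = 0 gives eigenvalues λ = -3, 4, 3.
For λ=-3: eigenvector (0,3,2).
For λ=4: eigenvector (1,-1,-1).
For λ=3: eigenvector (0,1,1).
General solution: C_1e^(-3t)(0,3,2) + C_2e^(4t)(1,-1,-1) + C_3e^(3t)(0,1,1).

u(t) = C_2e^(4t), v(t) = 3C_1e^(-3t) - C_2e^(4t) + C_3e^(3t), w(t) = 2C_1e^(-3t) - C_2e^(4t) + C_3e^(3t)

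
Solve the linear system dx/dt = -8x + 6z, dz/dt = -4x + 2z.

Coefficient matrix A = [[-8, 6], [-4, 2]].
Characteristic polynomial det(A - λI) = λ^2 + 6λ + 8 = 0.
Eigenvalues λ = -4, -2.
For λ=-4: (A-λI) row 1 is [-4, 6], so an eigenvector is (-3, -2).
For λ=-2: (A-λI) row 1 is [-6, 6], so an eigenvector is (-1, -1).
General solution: c_1e^(-4t)(-3,-2) + c_2e^(-2t)(-1,-1).

x(t) = -3c_1e^(-4t) - c_2e^(-2t), z(t) = -2c_1e^(-4t) - c_2e^(-2t)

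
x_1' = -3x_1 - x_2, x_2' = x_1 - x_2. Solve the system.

x_1(t) = c_1e^(-2t) + c_2te^(-2t) + c_2e^(-2t), x_2(t) = -c_1e^(-2t) - c_2te^(-2t) - 2c_2e^(-2t)

Coefficient matrix A = [[-3, -1], [1, -1]].
Characteristic polynomial det(A - λI) = λ^2 + 4λ + 4 = 0.
Single eigenvalue λ = -2 with algebraic multiplicity 2.
Eigenvector v = (1,-1); generalized eigenvector w with (A-λI)w=v is (1,-2).
General solution: e^(-2t)[c_1·v + c_2·(t·v + w)].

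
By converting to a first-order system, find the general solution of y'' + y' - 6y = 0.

Let x_1 = y, x_2 = y'. Then x_1' = x_2 and x_2' = 6x_1 - x_2.
A = [[0,1],[6,-1]]; det(A-λI) = λ^2 + λ - 6.
Eigenvalues λ = -3, 2 with eigenvectors (1,-3), (1,2).

y(t) = c_1e^(-3t) + c_2e^(2t)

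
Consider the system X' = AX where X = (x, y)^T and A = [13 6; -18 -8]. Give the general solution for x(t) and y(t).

x(t) = 2c_1e^(4t) + c_2e^(t), y(t) = -3c_1e^(4t) - 2c_2e^(t)

Coefficient matrix A = [[13, 6], [-18, -8]].
Characteristic polynomial det(A - λI) = λ^2 - 5λ + 4 = 0.
Eigenvalues λ = 4, 1.
For λ=4: (A-λI) row 1 is [9, 6], so an eigenvector is (2, -3).
For λ=1: (A-λI) row 1 is [12, 6], so an eigenvector is (1, -2).
General solution: c_1e^(4t)(2,-3) + c_2e^(t)(1,-2).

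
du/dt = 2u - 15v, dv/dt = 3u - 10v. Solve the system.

Coefficient matrix A = [[2, -15], [3, -10]].
Characteristic polynomial det(A - λI) = λ^2 + 8λ + 25 = 0.
Eigenvalues λ = -4 ± 3i (complex conjugate pair).
For λ=-4+3i: an eigenvector is (-1,0) - i(-2,-1) = (-1 + 2i, 0 + i).
A real fundamental pair from Re and Im of e^((-4+3i)t)v: X_1 = e^(-4t)(cos(3t)·(-1,0) + sin(3t)·(-2,-1)), X_2 = e^(-4t)(sin(3t)·(-1,0) - cos(3t)·(-2,-1)).
General solution: c_1X_1 + c_2X_2.

u(t) = -2c_1e^(-4t)sin(3t) - c_1e^(-4t)cos(3t) - c_2e^(-4t)sin(3t) + 2c_2e^(-4t)cos(3t), v(t) = -c_1e^(-4t)sin(3t) + c_2e^(-4t)cos(3t)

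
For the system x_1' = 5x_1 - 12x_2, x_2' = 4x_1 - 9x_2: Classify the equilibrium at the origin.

A = [[5,-12],[4,-9]]; det(A-λI) = λ^2 + 4λ + 3.
λ = -1, -3: both negative.

stable node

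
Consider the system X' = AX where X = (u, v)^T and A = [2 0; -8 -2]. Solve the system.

u(t) = c_1e^(2t), v(t) = -2c_1e^(2t) - c_2e^(-2t)

Coefficient matrix A = [[2, 0], [-8, -2]].
Characteristic polynomial det(A - λI) = λ^2 - 4 = 0.
Eigenvalues λ = 2, -2.
For λ=2: (A-λI) row 2 is [-8, -4], so an eigenvector is (1, -2).
For λ=-2: (A-λI) row 1 is [4, 0], so an eigenvector is (0, -1).
General solution: c_1e^(2t)(1,-2) + c_2e^(-2t)(0,-1).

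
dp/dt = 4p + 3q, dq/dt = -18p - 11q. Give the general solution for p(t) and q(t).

p(t) = -C_1e^(-5t) - C_2e^(-2t), q(t) = 3C_1e^(-5t) + 2C_2e^(-2t)

Coefficient matrix A = [[4, 3], [-18, -11]].
Characteristic polynomial det(A - λI) = λ^2 + 7λ + 10 = 0.
Eigenvalues λ = -5, -2.
For λ=-5: (A-λI) row 1 is [9, 3], so an eigenvector is (-1, 3).
For λ=-2: (A-λI) row 1 is [6, 3], so an eigenvector is (-1, 2).
General solution: C_1e^(-5t)(-1,3) + C_2e^(-2t)(-1,2).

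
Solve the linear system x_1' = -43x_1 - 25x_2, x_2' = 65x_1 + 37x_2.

Coefficient matrix A = [[-43, -25], [65, 37]].
Characteristic polynomial det(A - λI) = λ^2 + 6λ + 34 = 0.
Eigenvalues λ = -3 ± 5i (complex conjugate pair).
For λ=-3+5i: an eigenvector is (-2,3) - i(1,-2) = (-2 - i, 3 + 2i).
A real fundamental pair from Re and Im of e^((-3+5i)t)v: X_1 = e^(-3t)(cos(5t)·(-2,3) + sin(5t)·(1,-2)), X_2 = e^(-3t)(sin(5t)·(-2,3) - cos(5t)·(1,-2)).
General solution: c_1X_1 + c_2X_2.

x_1(t) = c_1e^(-3t)sin(5t) - 2c_1e^(-3t)cos(5t) - 2c_2e^(-3t)sin(5t) - c_2e^(-3t)cos(5t), x_2(t) = -2c_1e^(-3t)sin(5t) + 3c_1e^(-3t)cos(5t) + 3c_2e^(-3t)sin(5t) + 2c_2e^(-3t)cos(5t)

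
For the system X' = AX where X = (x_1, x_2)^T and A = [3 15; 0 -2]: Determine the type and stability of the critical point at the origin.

saddle

A = [[3,15],[0,-2]]; det(A-λI) = λ^2 - λ - 6.
λ = 3, -2: opposite signs.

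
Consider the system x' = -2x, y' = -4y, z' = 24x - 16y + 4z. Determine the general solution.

x(t) = K_1e^(-2t), y(t) = K_2e^(-4t), z(t) = -4K_1e^(-2t) + 2K_2e^(-4t) + K_3e^(4t)

Coefficient matrix A = [[-2, 0, 0], [0, -4, 0], [24, -16, 4]].
det(A - λI) = 0 gives eigenvalues λ = -2, -4, 4.
For λ=-2: eigenvector (1,0,-4).
For λ=-4: eigenvector (0,1,2).
For λ=4: eigenvector (0,0,1).
General solution: K_1e^(-2t)(1,0,-4) + K_2e^(-4t)(0,1,2) + K_3e^(4t)(0,0,1).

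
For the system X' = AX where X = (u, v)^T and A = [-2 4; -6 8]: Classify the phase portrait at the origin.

A = [[-2,4],[-6,8]]; det(A-λI) = λ^2 - 6λ + 8.
λ = 2, 4: both positive.

unstable node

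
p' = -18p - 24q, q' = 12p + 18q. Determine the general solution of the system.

p(t) = -2C_1e^(-6t) - C_2e^(6t), q(t) = C_1e^(-6t) + C_2e^(6t)

Coefficient matrix A = [[-18, -24], [12, 18]].
Characteristic polynomial det(A - λI) = λ^2 - 36 = 0.
Eigenvalues λ = -6, 6.
For λ=-6: (A-λI) row 1 is [-12, -24], so an eigenvector is (-2, 1).
For λ=6: (A-λI) row 1 is [-24, -24], so an eigenvector is (-1, 1).
General solution: C_1e^(-6t)(-2,1) + C_2e^(6t)(-1,1).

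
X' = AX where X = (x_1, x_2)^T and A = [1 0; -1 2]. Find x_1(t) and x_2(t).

Coefficient matrix A = [[1, 0], [-1, 2]].
Characteristic polynomial det(A - λI) = λ^2 - 3λ + 2 = 0.
Eigenvalues λ = 1, 2.
For λ=1: (A-λI) row 2 is [-1, 1], so an eigenvector is (1, 1).
For λ=2: (A-λI) row 1 is [-1, 0], so an eigenvector is (0, -1).
General solution: K_1e^(t)(1,1) + K_2e^(2t)(0,-1).

x_1(t) = K_1e^(t), x_2(t) = K_1e^(t) - K_2e^(2t)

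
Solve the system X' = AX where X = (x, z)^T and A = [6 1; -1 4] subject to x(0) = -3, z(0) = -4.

x(t) = -7te^(5t) - 3e^(5t), z(t) = 7te^(5t) - 4e^(5t)

Coefficient matrix A = [[6, 1], [-1, 4]].
Characteristic polynomial det(A - λI) = λ^2 - 10λ + 25 = 0.
Single eigenvalue λ = 5 with algebraic multiplicity 2.
Eigenvector v = (1,-1); generalized eigenvector w with (A-λI)w=v is (-1,2).
General solution: e^(5t)[C_1·v + C_2·(t·v + w)].
Applying x(0)=-3, z(0)=-4 gives C_1=-10, C_2=-7.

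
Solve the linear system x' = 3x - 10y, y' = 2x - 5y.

Coefficient matrix A = [[3, -10], [2, -5]].
Characteristic polynomial det(A - λI) = λ^2 + 2λ + 5 = 0.
Eigenvalues λ = -1 ± 2i (complex conjugate pair).
For λ=-1+2i: an eigenvector is (2,1) - i(-1,0) = (2 + i, 1).
A real fundamental pair from Re and Im of e^((-1+2i)t)v: X_1 = e^(-t)(cos(2t)·(2,1) + sin(2t)·(-1,0)), X_2 = e^(-t)(sin(2t)·(2,1) - cos(2t)·(-1,0)).
General solution: K_1X_1 + K_2X_2.

x(t) = -K_1e^(-t)sin(2t) + 2K_1e^(-t)cos(2t) + 2K_2e^(-t)sin(2t) + K_2e^(-t)cos(2t), y(t) = K_1e^(-t)cos(2t) + K_2e^(-t)sin(2t)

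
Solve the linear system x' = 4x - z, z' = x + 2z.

Coefficient matrix A = [[4, -1], [1, 2]].
Characteristic polynomial det(A - λI) = λ^2 - 6λ + 9 = 0.
Single eigenvalue λ = 3 with algebraic multiplicity 2.
Eigenvector v = (1,1); generalized eigenvector w with (A-λI)w=v is (2,1).
General solution: e^(3t)[K_1·v + K_2·(t·v + w)].

x(t) = K_1e^(3t) + K_2te^(3t) + 2K_2e^(3t), z(t) = K_1e^(3t) + K_2te^(3t) + K_2e^(3t)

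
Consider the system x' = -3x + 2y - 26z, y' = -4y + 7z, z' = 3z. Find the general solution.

Coefficient matrix A = [[-3, 2, -26], [0, -4, 7], [0, 0, 3]].
det(A - λI) = 0 gives eigenvalues λ = -3, -4, 3.
For λ=-3: eigenvector (1,0,0).
For λ=-4: eigenvector (2,-1,0).
For λ=3: eigenvector (-4,1,1).
General solution: K_1e^(-3t)(1,0,0) + K_2e^(-4t)(2,-1,0) + K_3e^(3t)(-4,1,1).

x(t) = K_1e^(-3t) + 2K_2e^(-4t) - 4K_3e^(3t), y(t) = -K_2e^(-4t) + K_3e^(3t), z(t) = K_3e^(3t)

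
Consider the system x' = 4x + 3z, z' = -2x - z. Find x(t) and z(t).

Coefficient matrix A = [[4, 3], [-2, -1]].
Characteristic polynomial det(A - λI) = λ^2 - 3λ + 2 = 0.
Eigenvalues λ = 2, 1.
For λ=2: (A-λI) row 1 is [2, 3], so an eigenvector is (3, -2).
For λ=1: (A-λI) row 1 is [3, 3], so an eigenvector is (-1, 1).
General solution: C_1e^(2t)(3,-2) + C_2e^(t)(-1,1).

x(t) = 3C_1e^(2t) - C_2e^(t), z(t) = -2C_1e^(2t) + C_2e^(t)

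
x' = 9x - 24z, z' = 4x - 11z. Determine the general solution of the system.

Coefficient matrix A = [[9, -24], [4, -11]].
Characteristic polynomial det(A - λI) = λ^2 + 2λ - 3 = 0.
Eigenvalues λ = 1, -3.
For λ=1: (A-λI) row 1 is [8, -24], so an eigenvector is (3, 1).
For λ=-3: (A-λI) row 1 is [12, -24], so an eigenvector is (-2, -1).
General solution: c_1e^(t)(3,1) + c_2e^(-3t)(-2,-1).

x(t) = 3c_1e^(t) - 2c_2e^(-3t), z(t) = c_1e^(t) - c_2e^(-3t)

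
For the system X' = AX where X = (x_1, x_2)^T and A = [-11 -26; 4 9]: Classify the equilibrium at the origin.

stable spiral

A = [[-11,-26],[4,9]]; det(A-λI) = λ^2 + 2λ + 5.
λ = -1 ± 2i: negative real part.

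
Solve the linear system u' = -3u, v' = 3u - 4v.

Coefficient matrix A = [[-3, 0], [3, -4]].
Characteristic polynomial det(A - λI) = λ^2 + 7λ + 12 = 0.
Eigenvalues λ = -3, -4.
For λ=-3: (A-λI) row 2 is [3, -1], so an eigenvector is (-1, -3).
For λ=-4: (A-λI) row 1 is [1, 0], so an eigenvector is (0, 1).
General solution: C_1e^(-3t)(-1,-3) + C_2e^(-4t)(0,1).

u(t) = -C_1e^(-3t), v(t) = -3C_1e^(-3t) + C_2e^(-4t)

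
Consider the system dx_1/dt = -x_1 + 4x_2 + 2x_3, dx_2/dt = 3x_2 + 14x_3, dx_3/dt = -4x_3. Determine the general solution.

x_1(t) = c_1e^(3t) + 2c_2e^(-4t) - c_3e^(-t), x_2(t) = c_1e^(3t) - 2c_2e^(-4t), x_3(t) = c_2e^(-4t)

Coefficient matrix A = [[-1, 4, 2], [0, 3, 14], [0, 0, -4]].
det(A - λI) = 0 gives eigenvalues λ = 3, -4, -1.
For λ=3: eigenvector (1,1,0).
For λ=-4: eigenvector (2,-2,1).
For λ=-1: eigenvector (-1,0,0).
General solution: c_1e^(3t)(1,1,0) + c_2e^(-4t)(2,-2,1) + c_3e^(-t)(-1,0,0).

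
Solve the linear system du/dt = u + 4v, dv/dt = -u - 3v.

Coefficient matrix A = [[1, 4], [-1, -3]].
Characteristic polynomial det(A - λI) = λ^2 + 2λ + 1 = 0.
Single eigenvalue λ = -1 with algebraic multiplicity 2.
Eigenvector v = (2,-1); generalized eigenvector w with (A-λI)w=v is (-3,2).
General solution: e^(-t)[c_1·v + c_2·(t·v + w)].

u(t) = 2c_1e^(-t) + 2c_2te^(-t) - 3c_2e^(-t), v(t) = -c_1e^(-t) - c_2te^(-t) + 2c_2e^(-t)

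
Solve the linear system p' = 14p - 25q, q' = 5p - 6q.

p(t) = 2K_1e^(4t)sin(5t) + K_1e^(4t)cos(5t) + K_2e^(4t)sin(5t) - 2K_2e^(4t)cos(5t), q(t) = K_1e^(4t)sin(5t) - K_2e^(4t)cos(5t)

Coefficient matrix A = [[14, -25], [5, -6]].
Characteristic polynomial det(A - λI) = λ^2 - 8λ + 41 = 0.
Eigenvalues λ = 4 ± 5i (complex conjugate pair).
For λ=4+5i: an eigenvector is (1,0) - i(2,1) = (1 - 2i, 0 - i).
A real fundamental pair from Re and Im of e^((4+5i)t)v: X_1 = e^(4t)(cos(5t)·(1,0) + sin(5t)·(2,1)), X_2 = e^(4t)(sin(5t)·(1,0) - cos(5t)·(2,1)).
General solution: K_1X_1 + K_2X_2.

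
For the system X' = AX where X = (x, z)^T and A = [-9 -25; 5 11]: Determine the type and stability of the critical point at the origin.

A = [[-9,-25],[5,11]]; det(A-λI) = λ^2 - 2λ + 26.
λ = 1 ± 5i: positive real part.

unstable spiral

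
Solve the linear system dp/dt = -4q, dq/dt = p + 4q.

p(t) = 2c_1e^(2t) + 2c_2te^(2t) - c_2e^(2t), q(t) = -c_1e^(2t) - c_2te^(2t)

Coefficient matrix A = [[0, -4], [1, 4]].
Characteristic polynomial det(A - λI) = λ^2 - 4λ + 4 = 0.
Single eigenvalue λ = 2 with algebraic multiplicity 2.
Eigenvector v = (2,-1); generalized eigenvector w with (A-λI)w=v is (-1,0).
General solution: e^(2t)[c_1·v + c_2·(t·v + w)].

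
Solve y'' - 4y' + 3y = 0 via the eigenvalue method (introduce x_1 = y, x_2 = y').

Let x_1 = y, x_2 = y'. Then x_1' = x_2 and x_2' = -3x_1 + 4x_2.
A = [[0,1],[-3,4]]; det(A-λI) = λ^2 - 4λ + 3.
Eigenvalues λ = 1, 3 with eigenvectors (1,1), (1,3).

y(t) = C_1e^(t) + C_2e^(3t)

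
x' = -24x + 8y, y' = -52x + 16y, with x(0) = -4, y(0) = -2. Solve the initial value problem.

x(t) = 16e^(-4t)sin(4t) - 4e^(-4t)cos(4t), y(t) = 42e^(-4t)sin(4t) - 2e^(-4t)cos(4t)

Coefficient matrix A = [[-24, 8], [-52, 16]].
Characteristic polynomial det(A - λI) = λ^2 + 8λ + 32 = 0.
Eigenvalues λ = -4 ± 4i (complex conjugate pair).
For λ=-4+4i: an eigenvector is (-1,-2) - i(1,3) = (-1 - i, -2 - 3i).
A real fundamental pair from Re and Im of e^((-4+4i)t)v: X_1 = e^(-4t)(cos(4t)·(-1,-2) + sin(4t)·(1,3)), X_2 = e^(-4t)(sin(4t)·(-1,-2) - cos(4t)·(1,3)).
General solution: c_1X_1 + c_2X_2.
Applying x(0)=-4, y(0)=-2 gives c_1=10, c_2=-6.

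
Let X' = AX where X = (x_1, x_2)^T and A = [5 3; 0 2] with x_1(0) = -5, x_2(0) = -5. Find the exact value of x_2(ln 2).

A = [[5,3],[0,2]]; eigenvalues λ = 2, 5.
Eigenvectors: (1,-1) for λ=2, (-1,0) for λ=5.
From the initial condition, c_1 = 5, c_2 = 10.
x_2(ln 2) = (5)(2^2)(-1) + (10)(2^5)(0) = -20.

-20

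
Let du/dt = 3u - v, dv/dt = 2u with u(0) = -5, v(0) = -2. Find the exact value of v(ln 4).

A = [[3,-1],[2,0]]; eigenvalues λ = 2, 1.
Eigenvectors: (-1,-1) for λ=2, (-1,-2) for λ=1.
From the initial condition, c_1 = 8, c_2 = -3.
v(ln 4) = (8)(4^2)(-1) + (-3)(4^1)(-2) = -104.

-104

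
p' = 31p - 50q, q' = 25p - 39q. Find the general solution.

Coefficient matrix A = [[31, -50], [25, -39]].
Characteristic polynomial det(A - λI) = λ^2 + 8λ + 41 = 0.
Eigenvalues λ = -4 ± 5i (complex conjugate pair).
For λ=-4+5i: an eigenvector is (3,2) - i(1,1) = (3 - i, 2 - i).
A real fundamental pair from Re and Im of e^((-4+5i)t)v: X_1 = e^(-4t)(cos(5t)·(3,2) + sin(5t)·(1,1)), X_2 = e^(-4t)(sin(5t)·(3,2) - cos(5t)·(1,1)).
General solution: C_1X_1 + C_2X_2.

p(t) = C_1e^(-4t)sin(5t) + 3C_1e^(-4t)cos(5t) + 3C_2e^(-4t)sin(5t) - C_2e^(-4t)cos(5t), q(t) = C_1e^(-4t)sin(5t) + 2C_1e^(-4t)cos(5t) + 2C_2e^(-4t)sin(5t) - C_2e^(-4t)cos(5t)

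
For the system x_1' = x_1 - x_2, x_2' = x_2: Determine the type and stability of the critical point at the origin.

unstable improper node

A = [[1,-1],[0,1]]; det(A-λI) = λ^2 - 2λ + 1.
repeated λ = 1 with a single eigenvector.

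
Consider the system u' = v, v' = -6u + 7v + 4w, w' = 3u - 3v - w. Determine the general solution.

Coefficient matrix A = [[0, 1, 0], [-6, 7, 4], [3, -3, -1]].
det(A - λI) = 0 gives eigenvalues λ = 1, 2, 3.
For λ=1: eigenvector (1,1,0).
For λ=2: eigenvector (1,2,-1).
For λ=3: eigenvector (-2,-6,3).
General solution: K_1e^(t)(1,1,0) + K_2e^(2t)(1,2,-1) + K_3e^(3t)(-2,-6,3).

u(t) = K_1e^(t) + K_2e^(2t) - 2K_3e^(3t), v(t) = K_1e^(t) + 2K_2e^(2t) - 6K_3e^(3t), w(t) = -K_2e^(2t) + 3K_3e^(3t)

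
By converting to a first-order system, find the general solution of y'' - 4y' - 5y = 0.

y(t) = C_1e^(-t) + C_2e^(5t)

Let x_1 = y, x_2 = y'. Then x_1' = x_2 and x_2' = 5x_1 + 4x_2.
A = [[0,1],[5,4]]; det(A-λI) = λ^2 - 4λ - 5.
Eigenvalues λ = -1, 5 with eigenvectors (1,-1), (1,5).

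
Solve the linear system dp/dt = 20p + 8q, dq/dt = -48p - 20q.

p(t) = C_1e^(-4t) - C_2e^(4t), q(t) = -3C_1e^(-4t) + 2C_2e^(4t)

Coefficient matrix A = [[20, 8], [-48, -20]].
Characteristic polynomial det(A - λI) = λ^2 - 16 = 0.
Eigenvalues λ = -4, 4.
For λ=-4: (A-λI) row 1 is [24, 8], so an eigenvector is (1, -3).
For λ=4: (A-λI) row 1 is [16, 8], so an eigenvector is (-1, 2).
General solution: C_1e^(-4t)(1,-3) + C_2e^(4t)(-1,2).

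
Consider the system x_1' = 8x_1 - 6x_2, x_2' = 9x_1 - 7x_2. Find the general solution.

Coefficient matrix A = [[8, -6], [9, -7]].
Characteristic polynomial det(A - λI) = λ^2 - λ - 2 = 0.
Eigenvalues λ = -1, 2.
For λ=-1: (A-λI) row 1 is [9, -6], so an eigenvector is (-2, -3).
For λ=2: (A-λI) row 1 is [6, -6], so an eigenvector is (1, 1).
General solution: C_1e^(-t)(-2,-3) + C_2e^(2t)(1,1).

x_1(t) = -2C_1e^(-t) + C_2e^(2t), x_2(t) = -3C_1e^(-t) + C_2e^(2t)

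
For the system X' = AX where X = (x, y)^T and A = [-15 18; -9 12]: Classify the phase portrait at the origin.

A = [[-15,18],[-9,12]]; det(A-λI) = λ^2 + 3λ - 18.
λ = -6, 3: opposite signs.

saddle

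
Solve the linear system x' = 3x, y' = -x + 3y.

Coefficient matrix A = [[3, 0], [-1, 3]].
Characteristic polynomial det(A - λI) = λ^2 - 6λ + 9 = 0.
Single eigenvalue λ = 3 with algebraic multiplicity 2.
Eigenvector v = (0,-1); generalized eigenvector w with (A-λI)w=v is (1,3).
General solution: e^(3t)[c_1·v + c_2·(t·v + w)].

x(t) = c_2e^(3t), y(t) = -c_1e^(3t) - c_2te^(3t) + 3c_2e^(3t)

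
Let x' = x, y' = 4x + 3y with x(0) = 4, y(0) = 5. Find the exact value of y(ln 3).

A = [[1,0],[4,3]]; eigenvalues λ = 1, 3.
Eigenvectors: (1,-2) for λ=1, (0,1) for λ=3.
From the initial condition, c_1 = 4, c_2 = 13.
y(ln 3) = (4)(3^1)(-2) + (13)(3^3)(1) = 327.

327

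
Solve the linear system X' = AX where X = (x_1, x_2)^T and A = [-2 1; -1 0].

x_1(t) = -K_1e^(-t) - K_2te^(-t) + 3K_2e^(-t), x_2(t) = -K_1e^(-t) - K_2te^(-t) + 2K_2e^(-t)

Coefficient matrix A = [[-2, 1], [-1, 0]].
Characteristic polynomial det(A - λI) = λ^2 + 2λ + 1 = 0.
Single eigenvalue λ = -1 with algebraic multiplicity 2.
Eigenvector v = (-1,-1); generalized eigenvector w with (A-λI)w=v is (3,2).
General solution: e^(-t)[K_1·v + K_2·(t·v + w)].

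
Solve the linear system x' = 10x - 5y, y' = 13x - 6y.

x(t) = K_1e^(2t)sin(t) + 2K_1e^(2t)cos(t) + 2K_2e^(2t)sin(t) - K_2e^(2t)cos(t), y(t) = 2K_1e^(2t)sin(t) + 3K_1e^(2t)cos(t) + 3K_2e^(2t)sin(t) - 2K_2e^(2t)cos(t)

Coefficient matrix A = [[10, -5], [13, -6]].
Characteristic polynomial det(A - λI) = λ^2 - 4λ + 5 = 0.
Eigenvalues λ = 2 ± i (complex conjugate pair).
For λ=2+i: an eigenvector is (2,3) - i(1,2) = (2 - i, 3 - 2i).
A real fundamental pair from Re and Im of e^((2+i)t)v: X_1 = e^(2t)(cos(t)·(2,3) + sin(t)·(1,2)), X_2 = e^(2t)(sin(t)·(2,3) - cos(t)·(1,2)).
General solution: K_1X_1 + K_2X_2.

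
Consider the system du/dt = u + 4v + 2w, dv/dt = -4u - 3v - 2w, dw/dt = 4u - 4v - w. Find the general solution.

u(t) = -C_2e^(-3t) - C_3e^(-t), v(t) = C_1e^(t) - C_3e^(-t), w(t) = -2C_1e^(t) + 2C_2e^(-3t) + 3C_3e^(-t)

Coefficient matrix A = [[1, 4, 2], [-4, -3, -2], [4, -4, -1]].
det(A - λI) = 0 gives eigenvalues λ = 1, -3, -1.
For λ=1: eigenvector (0,1,-2).
For λ=-3: eigenvector (-1,0,2).
For λ=-1: eigenvector (-1,-1,3).
General solution: C_1e^(t)(0,1,-2) + C_2e^(-3t)(-1,0,2) + C_3e^(-t)(-1,-1,3).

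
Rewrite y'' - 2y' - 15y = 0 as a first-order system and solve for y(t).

y(t) = K_1e^(-3t) + K_2e^(5t)

Let x_1 = y, x_2 = y'. Then x_1' = x_2 and x_2' = 15x_1 + 2x_2.
A = [[0,1],[15,2]]; det(A-λI) = λ^2 - 2λ - 15.
Eigenvalues λ = -3, 5 with eigenvectors (1,-3), (1,5).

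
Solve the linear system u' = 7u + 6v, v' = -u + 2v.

Coefficient matrix A = [[7, 6], [-1, 2]].
Characteristic polynomial det(A - λI) = λ^2 - 9λ + 20 = 0.
Eigenvalues λ = 4, 5.
For λ=4: (A-λI) row 1 is [3, 6], so an eigenvector is (2, -1).
For λ=5: (A-λI) row 1 is [2, 6], so an eigenvector is (-3, 1).
General solution: c_1e^(4t)(2,-1) + c_2e^(5t)(-3,1).

u(t) = 2c_1e^(4t) - 3c_2e^(5t), v(t) = -c_1e^(4t) + c_2e^(5t)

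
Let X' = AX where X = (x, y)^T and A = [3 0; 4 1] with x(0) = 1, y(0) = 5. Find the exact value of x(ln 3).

A = [[3,0],[4,1]]; eigenvalues λ = 3, 1.
Eigenvectors: (1,2) for λ=3, (0,-1) for λ=1.
From the initial condition, c_1 = 1, c_2 = -3.
x(ln 3) = (1)(3^3)(1) + (-3)(3^1)(0) = 27.

27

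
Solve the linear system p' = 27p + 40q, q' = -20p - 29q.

p(t) = -3K_1e^(-t)sin(4t) + K_1e^(-t)cos(4t) + K_2e^(-t)sin(4t) + 3K_2e^(-t)cos(4t), q(t) = 2K_1e^(-t)sin(4t) - K_1e^(-t)cos(4t) - K_2e^(-t)sin(4t) - 2K_2e^(-t)cos(4t)

Coefficient matrix A = [[27, 40], [-20, -29]].
Characteristic polynomial det(A - λI) = λ^2 + 2λ + 17 = 0.
Eigenvalues λ = -1 ± 4i (complex conjugate pair).
For λ=-1+4i: an eigenvector is (1,-1) - i(-3,2) = (1 + 3i, -1 - 2i).
A real fundamental pair from Re and Im of e^((-1+4i)t)v: X_1 = e^(-t)(cos(4t)·(1,-1) + sin(4t)·(-3,2)), X_2 = e^(-t)(sin(4t)·(1,-1) - cos(4t)·(-3,2)).
General solution: K_1X_1 + K_2X_2.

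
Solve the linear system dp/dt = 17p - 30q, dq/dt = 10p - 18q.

p(t) = -2c_1e^(2t) + 3c_2e^(-3t), q(t) = -c_1e^(2t) + 2c_2e^(-3t)

Coefficient matrix A = [[17, -30], [10, -18]].
Characteristic polynomial det(A - λI) = λ^2 + λ - 6 = 0.
Eigenvalues λ = 2, -3.
For λ=2: (A-λI) row 1 is [15, -30], so an eigenvector is (-2, -1).
For λ=-3: (A-λI) row 1 is [20, -30], so an eigenvector is (3, 2).
General solution: c_1e^(2t)(-2,-1) + c_2e^(-3t)(3,2).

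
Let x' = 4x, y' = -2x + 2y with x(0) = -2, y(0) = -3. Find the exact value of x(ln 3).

A = [[4,0],[-2,2]]; eigenvalues λ = 2, 4.
Eigenvectors: (0,-1) for λ=2, (-1,1) for λ=4.
From the initial condition, c_1 = 5, c_2 = 2.
x(ln 3) = (5)(3^2)(0) + (2)(3^4)(-1) = -162.

-162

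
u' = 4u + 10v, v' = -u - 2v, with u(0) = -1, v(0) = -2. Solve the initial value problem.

u(t) = -23e^(t)sin(t) - e^(t)cos(t), v(t) = 7e^(t)sin(t) - 2e^(t)cos(t)

Coefficient matrix A = [[4, 10], [-1, -2]].
Characteristic polynomial det(A - λI) = λ^2 - 2λ + 2 = 0.
Eigenvalues λ = 1 ± i (complex conjugate pair).
For λ=1+i: an eigenvector is (-1,0) - i(-3,1) = (-1 + 3i, 0 - i).
A real fundamental pair from Re and Im of e^((1+i)t)v: X_1 = e^(t)(cos(t)·(-1,0) + sin(t)·(-3,1)), X_2 = e^(t)(sin(t)·(-1,0) - cos(t)·(-3,1)).
General solution: c_1X_1 + c_2X_2.
Applying u(0)=-1, v(0)=-2 gives c_1=7, c_2=2.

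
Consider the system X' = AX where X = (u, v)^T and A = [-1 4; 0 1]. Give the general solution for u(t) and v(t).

Coefficient matrix A = [[-1, 4], [0, 1]].
Characteristic polynomial det(A - λI) = λ^2 - 1 = 0.
Eigenvalues λ = 1, -1.
For λ=1: (A-λI) row 1 is [-2, 4], so an eigenvector is (-2, -1).
For λ=-1: (A-λI) row 1 is [0, 4], so an eigenvector is (1, 0).
General solution: K_1e^(t)(-2,-1) + K_2e^(-t)(1,0).

u(t) = -2K_1e^(t) + K_2e^(-t), v(t) = -K_1e^(t)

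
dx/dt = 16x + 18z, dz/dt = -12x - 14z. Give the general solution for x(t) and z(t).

Coefficient matrix A = [[16, 18], [-12, -14]].
Characteristic polynomial det(A - λI) = λ^2 - 2λ - 8 = 0.
Eigenvalues λ = 4, -2.
For λ=4: (A-λI) row 1 is [12, 18], so an eigenvector is (-3, 2).
For λ=-2: (A-λI) row 1 is [18, 18], so an eigenvector is (1, -1).
General solution: K_1e^(4t)(-3,2) + K_2e^(-2t)(1,-1).

x(t) = -3K_1e^(4t) + K_2e^(-2t), z(t) = 2K_1e^(4t) - K_2e^(-2t)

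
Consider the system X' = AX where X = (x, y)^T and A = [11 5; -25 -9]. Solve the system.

Coefficient matrix A = [[11, 5], [-25, -9]].
Characteristic polynomial det(A - λI) = λ^2 - 2λ + 26 = 0.
Eigenvalues λ = 1 ± 5i (complex conjugate pair).
For λ=1+5i: an eigenvector is (1,-2) - i(0,-1) = (1, -2 + i).
A real fundamental pair from Re and Im of e^((1+5i)t)v: X_1 = e^(t)(cos(5t)·(1,-2) + sin(5t)·(0,-1)), X_2 = e^(t)(sin(5t)·(1,-2) - cos(5t)·(0,-1)).
General solution: C_1X_1 + C_2X_2.

x(t) = C_1e^(t)cos(5t) + C_2e^(t)sin(5t), y(t) = -C_1e^(t)sin(5t) - 2C_1e^(t)cos(5t) - 2C_2e^(t)sin(5t) + C_2e^(t)cos(5t)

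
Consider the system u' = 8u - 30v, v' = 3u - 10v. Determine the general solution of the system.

u(t) = c_1e^(-t)sin(3t) - 3c_1e^(-t)cos(3t) - 3c_2e^(-t)sin(3t) - c_2e^(-t)cos(3t), v(t) = -c_1e^(-t)cos(3t) - c_2e^(-t)sin(3t)

Coefficient matrix A = [[8, -30], [3, -10]].
Characteristic polynomial det(A - λI) = λ^2 + 2λ + 10 = 0.
Eigenvalues λ = -1 ± 3i (complex conjugate pair).
For λ=-1+3i: an eigenvector is (-3,-1) - i(1,0) = (-3 - i, -1).
A real fundamental pair from Re and Im of e^((-1+3i)t)v: X_1 = e^(-t)(cos(3t)·(-3,-1) + sin(3t)·(1,0)), X_2 = e^(-t)(sin(3t)·(-3,-1) - cos(3t)·(1,0)).
General solution: c_1X_1 + c_2X_2.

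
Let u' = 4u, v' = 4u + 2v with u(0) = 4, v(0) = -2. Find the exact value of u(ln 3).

324

A = [[4,0],[4,2]]; eigenvalues λ = 2, 4.
Eigenvectors: (0,-1) for λ=2, (1,2) for λ=4.
From the initial condition, c_1 = 10, c_2 = 4.
u(ln 3) = (10)(3^2)(0) + (4)(3^4)(1) = 324.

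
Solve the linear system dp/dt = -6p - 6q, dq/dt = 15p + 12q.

p(t) = K_1e^(3t)sin(3t) + K_1e^(3t)cos(3t) + K_2e^(3t)sin(3t) - K_2e^(3t)cos(3t), q(t) = -K_1e^(3t)sin(3t) - 2K_1e^(3t)cos(3t) - 2K_2e^(3t)sin(3t) + K_2e^(3t)cos(3t)

Coefficient matrix A = [[-6, -6], [15, 12]].
Characteristic polynomial det(A - λI) = λ^2 - 6λ + 18 = 0.
Eigenvalues λ = 3 ± 3i (complex conjugate pair).
For λ=3+3i: an eigenvector is (1,-2) - i(1,-1) = (1 - i, -2 + i).
A real fundamental pair from Re and Im of e^((3+3i)t)v: X_1 = e^(3t)(cos(3t)·(1,-2) + sin(3t)·(1,-1)), X_2 = e^(3t)(sin(3t)·(1,-2) - cos(3t)·(1,-1)).
General solution: K_1X_1 + K_2X_2.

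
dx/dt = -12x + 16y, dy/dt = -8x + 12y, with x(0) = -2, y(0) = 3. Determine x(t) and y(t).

Coefficient matrix A = [[-12, 16], [-8, 12]].
Characteristic polynomial det(A - λI) = λ^2 - 16 = 0.
Eigenvalues λ = -4, 4.
For λ=-4: (A-λI) row 1 is [-8, 16], so an eigenvector is (2, 1).
For λ=4: (A-λI) row 1 is [-16, 16], so an eigenvector is (1, 1).
General solution: K_1e^(-4t)(2,1) + K_2e^(4t)(1,1).
Applying x(0)=-2, y(0)=3 gives K_1=-5, K_2=8.

x(t) = 8e^(4t) - 10e^(-4t), y(t) = 8e^(4t) - 5e^(-4t)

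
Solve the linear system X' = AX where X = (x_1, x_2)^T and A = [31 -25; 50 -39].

x_1(t) = -2C_1e^(-4t)sin(5t) - C_1e^(-4t)cos(5t) - C_2e^(-4t)sin(5t) + 2C_2e^(-4t)cos(5t), x_2(t) = -3C_1e^(-4t)sin(5t) - C_1e^(-4t)cos(5t) - C_2e^(-4t)sin(5t) + 3C_2e^(-4t)cos(5t)

Coefficient matrix A = [[31, -25], [50, -39]].
Characteristic polynomial det(A - λI) = λ^2 + 8λ + 41 = 0.
Eigenvalues λ = -4 ± 5i (complex conjugate pair).
For λ=-4+5i: an eigenvector is (-1,-1) - i(-2,-3) = (-1 + 2i, -1 + 3i).
A real fundamental pair from Re and Im of e^((-4+5i)t)v: X_1 = e^(-4t)(cos(5t)·(-1,-1) + sin(5t)·(-2,-3)), X_2 = e^(-4t)(sin(5t)·(-1,-1) - cos(5t)·(-2,-3)).
General solution: C_1X_1 + C_2X_2.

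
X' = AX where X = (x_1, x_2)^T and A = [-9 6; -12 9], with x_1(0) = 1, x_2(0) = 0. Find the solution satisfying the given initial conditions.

x_1(t) = -e^(3t) + 2e^(-3t), x_2(t) = -2e^(3t) + 2e^(-3t)

Coefficient matrix A = [[-9, 6], [-12, 9]].
Characteristic polynomial det(A - λI) = λ^2 - 9 = 0.
Eigenvalues λ = -3, 3.
For λ=-3: (A-λI) row 1 is [-6, 6], so an eigenvector is (-1, -1).
For λ=3: (A-λI) row 1 is [-12, 6], so an eigenvector is (1, 2).
General solution: C_1e^(-3t)(-1,-1) + C_2e^(3t)(1,2).
Applying x_1(0)=1, x_2(0)=0 gives C_1=-2, C_2=-1.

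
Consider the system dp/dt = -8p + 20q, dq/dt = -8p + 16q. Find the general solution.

Coefficient matrix A = [[-8, 20], [-8, 16]].
Characteristic polynomial det(A - λI) = λ^2 - 8λ + 32 = 0.
Eigenvalues λ = 4 ± 4i (complex conjugate pair).
For λ=4+4i: an eigenvector is (-2,-1) - i(1,1) = (-2 - i, -1 - i).
A real fundamental pair from Re and Im of e^((4+4i)t)v: X_1 = e^(4t)(cos(4t)·(-2,-1) + sin(4t)·(1,1)), X_2 = e^(4t)(sin(4t)·(-2,-1) - cos(4t)·(1,1)).
General solution: C_1X_1 + C_2X_2.

p(t) = C_1e^(4t)sin(4t) - 2C_1e^(4t)cos(4t) - 2C_2e^(4t)sin(4t) - C_2e^(4t)cos(4t), q(t) = C_1e^(4t)sin(4t) - C_1e^(4t)cos(4t) - C_2e^(4t)sin(4t) - C_2e^(4t)cos(4t)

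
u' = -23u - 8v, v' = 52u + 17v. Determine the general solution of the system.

Coefficient matrix A = [[-23, -8], [52, 17]].
Characteristic polynomial det(A - λI) = λ^2 + 6λ + 25 = 0.
Eigenvalues λ = -3 ± 4i (complex conjugate pair).
For λ=-3+4i: an eigenvector is (1,-3) - i(1,-2) = (1 - i, -3 + 2i).
A real fundamental pair from Re and Im of e^((-3+4i)t)v: X_1 = e^(-3t)(cos(4t)·(1,-3) + sin(4t)·(1,-2)), X_2 = e^(-3t)(sin(4t)·(1,-3) - cos(4t)·(1,-2)).
General solution: c_1X_1 + c_2X_2.

u(t) = c_1e^(-3t)sin(4t) + c_1e^(-3t)cos(4t) + c_2e^(-3t)sin(4t) - c_2e^(-3t)cos(4t), v(t) = -2c_1e^(-3t)sin(4t) - 3c_1e^(-3t)cos(4t) - 3c_2e^(-3t)sin(4t) + 2c_2e^(-3t)cos(4t)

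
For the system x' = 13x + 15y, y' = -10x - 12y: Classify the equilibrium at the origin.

A = [[13,15],[-10,-12]]; det(A-λI) = λ^2 - λ - 6.
λ = 3, -2: opposite signs.

saddle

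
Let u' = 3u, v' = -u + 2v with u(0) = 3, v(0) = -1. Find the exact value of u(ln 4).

A = [[3,0],[-1,2]]; eigenvalues λ = 2, 3.
Eigenvectors: (0,-1) for λ=2, (-1,1) for λ=3.
From the initial condition, c_1 = -2, c_2 = -3.
u(ln 4) = (-2)(4^2)(0) + (-3)(4^3)(-1) = 192.

192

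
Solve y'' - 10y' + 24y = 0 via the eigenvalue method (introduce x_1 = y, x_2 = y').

Let x_1 = y, x_2 = y'. Then x_1' = x_2 and x_2' = -24x_1 + 10x_2.
A = [[0,1],[-24,10]]; det(A-λI) = λ^2 - 10λ + 24.
Eigenvalues λ = 6, 4 with eigenvectors (1,6), (1,4).

y(t) = K_1e^(6t) + K_2e^(4t)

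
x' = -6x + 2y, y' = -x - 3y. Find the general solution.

Coefficient matrix A = [[-6, 2], [-1, -3]].
Characteristic polynomial det(A - λI) = λ^2 + 9λ + 20 = 0.
Eigenvalues λ = -5, -4.
For λ=-5: (A-λI) row 1 is [-1, 2], so an eigenvector is (-2, -1).
For λ=-4: (A-λI) row 1 is [-2, 2], so an eigenvector is (-1, -1).
General solution: K_1e^(-5t)(-2,-1) + K_2e^(-4t)(-1,-1).

x(t) = -2K_1e^(-5t) - K_2e^(-4t), y(t) = -K_1e^(-5t) - K_2e^(-4t)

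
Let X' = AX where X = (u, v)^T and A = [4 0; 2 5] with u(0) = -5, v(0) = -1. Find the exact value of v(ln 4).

-8704

A = [[4,0],[2,5]]; eigenvalues λ = 5, 4.
Eigenvectors: (0,1) for λ=5, (-1,2) for λ=4.
From the initial condition, c_1 = -11, c_2 = 5.
v(ln 4) = (-11)(4^5)(1) + (5)(4^4)(2) = -8704.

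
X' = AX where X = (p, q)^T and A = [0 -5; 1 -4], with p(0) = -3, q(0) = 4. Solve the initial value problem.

Coefficient matrix A = [[0, -5], [1, -4]].
Characteristic polynomial det(A - λI) = λ^2 + 4λ + 5 = 0.
Eigenvalues λ = -2 ± i (complex conjugate pair).
For λ=-2+i: an eigenvector is (-2,-1) - i(1,0) = (-2 - i, -1).
A real fundamental pair from Re and Im of e^((-2+i)t)v: X_1 = e^(-2t)(cos(t)·(-2,-1) + sin(t)·(1,0)), X_2 = e^(-2t)(sin(t)·(-2,-1) - cos(t)·(1,0)).
General solution: K_1X_1 + K_2X_2.
Applying p(0)=-3, q(0)=4 gives K_1=-4, K_2=11.

p(t) = -26e^(-2t)sin(t) - 3e^(-2t)cos(t), q(t) = -11e^(-2t)sin(t) + 4e^(-2t)cos(t)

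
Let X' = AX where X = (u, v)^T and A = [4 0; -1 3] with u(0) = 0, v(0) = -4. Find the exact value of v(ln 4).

A = [[4,0],[-1,3]]; eigenvalues λ = 3, 4.
Eigenvectors: (0,1) for λ=3, (1,-1) for λ=4.
From the initial condition, c_1 = -4, c_2 = 0.
v(ln 4) = (-4)(4^3)(1) + (0)(4^4)(-1) = -256.

-256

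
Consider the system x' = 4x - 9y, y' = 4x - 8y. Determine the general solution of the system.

Coefficient matrix A = [[4, -9], [4, -8]].
Characteristic polynomial det(A - λI) = λ^2 + 4λ + 4 = 0.
Single eigenvalue λ = -2 with algebraic multiplicity 2.
Eigenvector v = (-3,-2); generalized eigenvector w with (A-λI)w=v is (1,1).
General solution: e^(-2t)[C_1·v + C_2·(t·v + w)].

x(t) = -3C_1e^(-2t) - 3C_2te^(-2t) + C_2e^(-2t), y(t) = -2C_1e^(-2t) - 2C_2te^(-2t) + C_2e^(-2t)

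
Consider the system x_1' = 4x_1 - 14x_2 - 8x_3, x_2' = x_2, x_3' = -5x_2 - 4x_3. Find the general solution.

Coefficient matrix A = [[4, -14, -8], [0, 1, 0], [0, -5, -4]].
det(A - λI) = 0 gives eigenvalues λ = 4, -4, 1.
For λ=4: eigenvector (1,0,0).
For λ=-4: eigenvector (1,0,1).
For λ=1: eigenvector (2,1,-1).
General solution: K_1e^(4t)(1,0,0) + K_2e^(-4t)(1,0,1) + K_3e^(t)(2,1,-1).

x_1(t) = K_1e^(4t) + K_2e^(-4t) + 2K_3e^(t), x_2(t) = K_3e^(t), x_3(t) = K_2e^(-4t) - K_3e^(t)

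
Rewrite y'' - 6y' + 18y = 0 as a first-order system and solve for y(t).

Let x_1 = y, x_2 = y'. Then x_1' = x_2 and x_2' = -18x_1 + 6x_2.
A = [[0,1],[-18,6]]; det(A-λI) = λ^2 - 6λ + 18.
Eigenvalues λ = 3 ± 3i.

y(t) = c_1e^(3t)cos(3t) + c_2e^(3t)sin(3t)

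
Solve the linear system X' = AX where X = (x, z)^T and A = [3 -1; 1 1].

x(t) = -c_1e^(2t) - c_2te^(2t), z(t) = -c_1e^(2t) - c_2te^(2t) + c_2e^(2t)

Coefficient matrix A = [[3, -1], [1, 1]].
Characteristic polynomial det(A - λI) = λ^2 - 4λ + 4 = 0.
Single eigenvalue λ = 2 with algebraic multiplicity 2.
Eigenvector v = (-1,-1); generalized eigenvector w with (A-λI)w=v is (0,1).
General solution: e^(2t)[c_1·v + c_2·(t·v + w)].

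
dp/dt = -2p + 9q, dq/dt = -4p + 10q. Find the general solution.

Coefficient matrix A = [[-2, 9], [-4, 10]].
Characteristic polynomial det(A - λI) = λ^2 - 8λ + 16 = 0.
Single eigenvalue λ = 4 with algebraic multiplicity 2.
Eigenvector v = (3,2); generalized eigenvector w with (A-λI)w=v is (1,1).
General solution: e^(4t)[K_1·v + K_2·(t·v + w)].

p(t) = 3K_1e^(4t) + 3K_2te^(4t) + K_2e^(4t), q(t) = 2K_1e^(4t) + 2K_2te^(4t) + K_2e^(4t)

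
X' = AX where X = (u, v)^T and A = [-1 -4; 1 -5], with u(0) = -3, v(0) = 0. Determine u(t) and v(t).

u(t) = -6te^(-3t) - 3e^(-3t), v(t) = -3te^(-3t)

Coefficient matrix A = [[-1, -4], [1, -5]].
Characteristic polynomial det(A - λI) = λ^2 + 6λ + 9 = 0.
Single eigenvalue λ = -3 with algebraic multiplicity 2.
Eigenvector v = (-2,-1); generalized eigenvector w with (A-λI)w=v is (1,1).
General solution: e^(-3t)[K_1·v + K_2·(t·v + w)].
Applying u(0)=-3, v(0)=0 gives K_1=3, K_2=3.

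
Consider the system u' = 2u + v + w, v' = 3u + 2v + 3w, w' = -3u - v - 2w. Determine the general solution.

u(t) = c_1e^(t) + c_2e^(2t), v(t) = c_2e^(2t) - c_3e^(-t), w(t) = -c_1e^(t) - c_2e^(2t) + c_3e^(-t)

Coefficient matrix A = [[2, 1, 1], [3, 2, 3], [-3, -1, -2]].
det(A - λI) = 0 gives eigenvalues λ = 1, 2, -1.
For λ=1: eigenvector (1,0,-1).
For λ=2: eigenvector (1,1,-1).
For λ=-1: eigenvector (0,-1,1).
General solution: c_1e^(t)(1,0,-1) + c_2e^(2t)(1,1,-1) + c_3e^(-t)(0,-1,1).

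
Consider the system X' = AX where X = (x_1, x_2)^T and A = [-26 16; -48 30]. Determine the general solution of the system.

Coefficient matrix A = [[-26, 16], [-48, 30]].
Characteristic polynomial det(A - λI) = λ^2 - 4λ - 12 = 0.
Eigenvalues λ = 6, -2.
For λ=6: (A-λI) row 1 is [-32, 16], so an eigenvector is (1, 2).
For λ=-2: (A-λI) row 1 is [-24, 16], so an eigenvector is (-2, -3).
General solution: c_1e^(6t)(1,2) + c_2e^(-2t)(-2,-3).

x_1(t) = c_1e^(6t) - 2c_2e^(-2t), x_2(t) = 2c_1e^(6t) - 3c_2e^(-2t)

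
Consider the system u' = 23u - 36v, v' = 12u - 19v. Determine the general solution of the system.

Coefficient matrix A = [[23, -36], [12, -19]].
Characteristic polynomial det(A - λI) = λ^2 - 4λ - 5 = 0.
Eigenvalues λ = -1, 5.
For λ=-1: (A-λI) row 1 is [24, -36], so an eigenvector is (3, 2).
For λ=5: (A-λI) row 1 is [18, -36], so an eigenvector is (-2, -1).
General solution: K_1e^(-t)(3,2) + K_2e^(5t)(-2,-1).

u(t) = 3K_1e^(-t) - 2K_2e^(5t), v(t) = 2K_1e^(-t) - K_2e^(5t)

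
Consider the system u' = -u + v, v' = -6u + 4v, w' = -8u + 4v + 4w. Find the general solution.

Coefficient matrix A = [[-1, 1, 0], [-6, 4, 0], [-8, 4, 4]].
det(A - λI) = 0 gives eigenvalues λ = 1, 2, 4.
For λ=1: eigenvector (1,2,0).
For λ=2: eigenvector (1,3,-2).
For λ=4: eigenvector (0,0,1).
General solution: K_1e^(t)(1,2,0) + K_2e^(2t)(1,3,-2) + K_3e^(4t)(0,0,1).

u(t) = K_1e^(t) + K_2e^(2t), v(t) = 2K_1e^(t) + 3K_2e^(2t), w(t) = -2K_2e^(2t) + K_3e^(4t)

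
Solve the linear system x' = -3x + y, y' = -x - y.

Coefficient matrix A = [[-3, 1], [-1, -1]].
Characteristic polynomial det(A - λI) = λ^2 + 4λ + 4 = 0.
Single eigenvalue λ = -2 with algebraic multiplicity 2.
Eigenvector v = (-1,-1); generalized eigenvector w with (A-λI)w=v is (2,1).
General solution: e^(-2t)[C_1·v + C_2·(t·v + w)].

x(t) = -C_1e^(-2t) - C_2te^(-2t) + 2C_2e^(-2t), y(t) = -C_1e^(-2t) - C_2te^(-2t) + C_2e^(-2t)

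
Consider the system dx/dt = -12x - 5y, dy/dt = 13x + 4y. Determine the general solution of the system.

Coefficient matrix A = [[-12, -5], [13, 4]].
Characteristic polynomial det(A - λI) = λ^2 + 8λ + 17 = 0.
Eigenvalues λ = -4 ± i (complex conjugate pair).
For λ=-4+i: an eigenvector is (2,-3) - i(-1,2) = (2 + i, -3 - 2i).
A real fundamental pair from Re and Im of e^((-4+i)t)v: X_1 = e^(-4t)(cos(t)·(2,-3) + sin(t)·(-1,2)), X_2 = e^(-4t)(sin(t)·(2,-3) - cos(t)·(-1,2)).
General solution: c_1X_1 + c_2X_2.

x(t) = -c_1e^(-4t)sin(t) + 2c_1e^(-4t)cos(t) + 2c_2e^(-4t)sin(t) + c_2e^(-4t)cos(t), y(t) = 2c_1e^(-4t)sin(t) - 3c_1e^(-4t)cos(t) - 3c_2e^(-4t)sin(t) - 2c_2e^(-4t)cos(t)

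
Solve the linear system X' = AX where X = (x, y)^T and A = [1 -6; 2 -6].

Coefficient matrix A = [[1, -6], [2, -6]].
Characteristic polynomial det(A - λI) = λ^2 + 5λ + 6 = 0.
Eigenvalues λ = -2, -3.
For λ=-2: (A-λI) row 1 is [3, -6], so an eigenvector is (-2, -1).
For λ=-3: (A-λI) row 1 is [4, -6], so an eigenvector is (3, 2).
General solution: K_1e^(-2t)(-2,-1) + K_2e^(-3t)(3,2).

x(t) = -2K_1e^(-2t) + 3K_2e^(-3t), y(t) = -K_1e^(-2t) + 2K_2e^(-3t)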